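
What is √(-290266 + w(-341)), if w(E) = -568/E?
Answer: I*√33752227058/341 ≈ 538.76*I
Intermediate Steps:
√(-290266 + w(-341)) = √(-290266 - 568/(-341)) = √(-290266 - 568*(-1/341)) = √(-290266 + 568/341) = √(-98980138/341) = I*√33752227058/341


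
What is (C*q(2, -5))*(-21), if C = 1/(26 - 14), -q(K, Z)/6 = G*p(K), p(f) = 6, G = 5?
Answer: 315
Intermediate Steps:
q(K, Z) = -180 (q(K, Z) = -30*6 = -6*30 = -180)
C = 1/12 ≈ 0.083333
(C*q(2, -5))*(-21) = ((1/12)*(-180))*(-21) = -15*(-21) = 315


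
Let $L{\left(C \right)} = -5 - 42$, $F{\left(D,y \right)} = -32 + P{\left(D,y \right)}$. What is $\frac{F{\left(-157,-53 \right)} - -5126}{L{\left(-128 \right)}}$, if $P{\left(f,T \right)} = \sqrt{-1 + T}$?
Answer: $- \frac{5094}{47} - \frac{3 i \sqrt{6}}{47} \approx -108.38 - 0.15635 i$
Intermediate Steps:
$F{\left(D,y \right)} = -32 + \sqrt{-1 + y}$
$L{\left(C \right)} = -47$ ($L{\left(C \right)} = -5 - 42 = -47$)
$\frac{F{\left(-157,-53 \right)} - -5126}{L{\left(-128 \right)}} = \frac{\left(-32 + \sqrt{-1 - 53}\right) - -5126}{-47} = \left(\left(-32 + \sqrt{-54}\right) + 5126\right) \left(- \frac{1}{47}\right) = \left(\left(-32 + 3 i \sqrt{6}\right) + 5126\right) \left(- \frac{1}{47}\right) = \left(5094 + 3 i \sqrt{6}\right) \left(- \frac{1}{47}\right) = - \frac{5094}{47} - \frac{3 i \sqrt{6}}{47}$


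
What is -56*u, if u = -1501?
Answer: 84056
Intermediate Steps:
-56*u = -56*(-1501) = 84056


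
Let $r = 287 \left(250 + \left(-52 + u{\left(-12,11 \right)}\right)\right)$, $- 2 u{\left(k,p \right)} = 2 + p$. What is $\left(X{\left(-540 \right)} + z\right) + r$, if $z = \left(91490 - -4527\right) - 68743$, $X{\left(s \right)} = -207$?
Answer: $\frac{164055}{2} \approx 82028.0$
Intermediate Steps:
$u{\left(k,p \right)} = -1 - \frac{p}{2}$ ($u{\left(k,p \right)} = - \frac{2 + p}{2} = -1 - \frac{p}{2}$)
$z = 27274$ ($z = \left(91490 + \left(-42860 + 47387\right)\right) - 68743 = \left(91490 + 4527\right) - 68743 = 96017 - 68743 = 27274$)
$r = \frac{109921}{2}$ ($r = 287 \left(250 - \frac{117}{2}\right) = 287 \cdot \frac{383}{2} = \frac{109921}{2} \approx 54961.0$)
$\left(X{\left(-540 \right)} + z\right) + r = \left(-207 + 27274\right) + \frac{109921}{2} = 27067 + \frac{109921}{2} = \frac{164055}{2}$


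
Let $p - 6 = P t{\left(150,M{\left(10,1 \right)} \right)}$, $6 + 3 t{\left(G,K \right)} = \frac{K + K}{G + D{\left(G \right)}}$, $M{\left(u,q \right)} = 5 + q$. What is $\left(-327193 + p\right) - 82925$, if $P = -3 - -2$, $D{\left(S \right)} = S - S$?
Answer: $- \frac{30758252}{75} \approx -4.1011 \cdot 10^{5}$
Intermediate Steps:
$D{\left(S \right)} = 0$
$t{\left(G,K \right)} = -2 + \frac{2 K}{3 G}$ ($t{\left(G,K \right)} = -2 + \frac{\left(K + K\right) \frac{1}{G + 0}}{3} = -2 + \frac{2 K \frac{1}{G}}{3} = -2 + \frac{2 K}{3 G}$)
$P = -1$ ($P = -3 + 2 = -1$)
$p = \frac{598}{75}$ ($p = 6 - \left(-2 + \frac{2 \left(5 + 1\right)}{3 \cdot 150}\right) = 6 - \left(-2 + \frac{2}{3} \cdot 6 \cdot \frac{1}{150}\right) = 6 - \left(-2 + \frac{2}{75}\right) = 6 - - \frac{148}{75} = 6 + \frac{148}{75} = \frac{598}{75} \approx 7.9733$)
$\left(-327193 + p\right) - 82925 = \left(-327193 + \frac{598}{75}\right) - 82925 = - \frac{24538877}{75} - 82925 = - \frac{30758252}{75}$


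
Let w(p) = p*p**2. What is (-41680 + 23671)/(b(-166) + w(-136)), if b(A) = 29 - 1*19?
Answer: 2001/279494 ≈ 0.0071594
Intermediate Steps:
w(p) = p**3
b(A) = 10 (b(A) = 29 - 19 = 10)
(-41680 + 23671)/(b(-166) + w(-136)) = (-41680 + 23671)/(10 + (-136)**3) = -18009/(10 - 2515456) = -18009/(-2515446) = -18009*(-1/2515446) = 2001/279494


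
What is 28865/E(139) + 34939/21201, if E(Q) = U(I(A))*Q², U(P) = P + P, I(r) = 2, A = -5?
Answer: 3312192541/1638498084 ≈ 2.0215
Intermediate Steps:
U(P) = 2*P
E(Q) = 4*Q² (E(Q) = (2*2)*Q² = 4*Q²)
28865/E(139) + 34939/21201 = 28865/((4*139²)) + 34939/21201 = 28865/((4*19321)) + 34939*(1/21201) = 28865/77284 + 34939/21201 = 3312192541/1638498084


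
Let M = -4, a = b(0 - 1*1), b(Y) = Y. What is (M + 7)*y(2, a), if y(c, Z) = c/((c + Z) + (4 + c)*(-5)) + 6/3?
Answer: 168/29 ≈ 5.7931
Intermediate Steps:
a = -1 (a = 0 - 1*1 = 0 - 1 = -1)
y(c, Z) = 2 + c/(-20 + Z - 4*c) (y(c, Z) = c/((Z + c) + (-20 - 5*c)) + 6*(⅓) = c/(-20 + Z - 4*c) + 2 = 2 + c/(-20 + Z - 4*c))
(M + 7)*y(2, a) = (-4 + 7)*((40 - 2*(-1) + 7*2)/(20 - 1*(-1) + 4*2)) = 3*((40 + 2 + 14)/(20 + 1 + 8)) = 3*(56/29) = 168/29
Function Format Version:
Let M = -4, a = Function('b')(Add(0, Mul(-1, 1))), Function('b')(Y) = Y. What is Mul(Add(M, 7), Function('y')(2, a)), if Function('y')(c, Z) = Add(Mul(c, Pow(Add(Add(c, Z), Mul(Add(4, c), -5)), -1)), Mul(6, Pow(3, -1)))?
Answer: Rational(168, 29) ≈ 5.7931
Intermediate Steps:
a = -1 (a = Add(0, Mul(-1, 1)) = Add(0, -1) = -1)
Function('y')(c, Z) = Add(2, Mul(c, Pow(Add(-20, Z, Mul(-4, c)), -1))) (Function('y')(c, Z) = Add(Mul(c, Pow(Add(Add(Z, c), Add(-20, Mul(-5, c))), -1)), Mul(6, Rational(1, 3))) = Add(Mul(c, Pow(Add(-20, Z, Mul(-4, c)), -1)), 2) = Add(2, Mul(c, Pow(Add(-20, Z, Mul(-4, c)), -1))))
Mul(Add(M, 7), Function('y')(2, a)) = Mul(Add(-4, 7), Mul(Pow(Add(20, Mul(-1, -1), Mul(4, 2)), -1), Add(40, Mul(-2, -1), Mul(7, 2)))) = Mul(3, Mul(Pow(Add(20, 1, 8), -1), Add(40, 2, 14))) = Mul(3, Mul(Pow(29, -1), 56)) = Mul(3, Mul(Rational(1, 29), 56)) = Mul(3, Rational(56, 29)) = Rational(168, 29)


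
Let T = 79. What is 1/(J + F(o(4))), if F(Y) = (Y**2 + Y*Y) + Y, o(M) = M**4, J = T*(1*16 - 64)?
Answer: 1/127536 ≈ 7.8409e-6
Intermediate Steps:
J = -3792 (J = 79*(1*16 - 64) = 79*(16 - 64) = 79*(-48) = -3792)
F(Y) = Y + 2*Y**2 (F(Y) = (Y**2 + Y**2) + Y = 2*Y**2 + Y = Y + 2*Y**2)
1/(J + F(o(4))) = 1/(-3792 + 4**4*(1 + 2*4**4)) = 1/(-3792 + 256*(1 + 2*256)) = 1/(-3792 + 256*(1 + 512)) = 1/(-3792 + 256*513) = 1/(-3792 + 131328) = 1/127536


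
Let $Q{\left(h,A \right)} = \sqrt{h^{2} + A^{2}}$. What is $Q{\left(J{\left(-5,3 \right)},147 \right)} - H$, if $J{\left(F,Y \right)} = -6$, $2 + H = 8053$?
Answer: $-8051 + 3 \sqrt{2405} \approx -7903.9$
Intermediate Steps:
$H = 8051$ ($H = -2 + 8053 = 8051$)
$Q{\left(h,A \right)} = \sqrt{A^{2} + h^{2}}$
$Q{\left(J{\left(-5,3 \right)},147 \right)} - H = \sqrt{147^{2} + \left(-6\right)^{2}} - 8051 = \sqrt{21609 + 36} - 8051 = \sqrt{21645} - 8051 = 3 \sqrt{2405} - 8051 = -8051 + 3 \sqrt{2405}$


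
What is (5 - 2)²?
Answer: 9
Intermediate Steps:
(5 - 2)² = 3² = 9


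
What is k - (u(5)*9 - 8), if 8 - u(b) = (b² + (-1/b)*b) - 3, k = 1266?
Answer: 1391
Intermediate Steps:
u(b) = 12 - b² (u(b) = 8 - ((b² + (-1/b)*b) - 3) = 8 - ((b² - 1) - 3) = 8 - ((-1 + b²) - 3) = 8 - (-4 + b²) = 8 + (4 - b²) = 12 - b²)
k - (u(5)*9 - 8) = 1266 - ((12 - 1*5²)*9 - 8) = 1266 - ((12 - 1*25)*9 - 8) = 1266 - ((12 - 25)*9 - 8) = 1266 - (-13*9 - 8) = 1266 - (-117 - 8) = 1266 - 1*(-125) = 1266 + 125 = 1391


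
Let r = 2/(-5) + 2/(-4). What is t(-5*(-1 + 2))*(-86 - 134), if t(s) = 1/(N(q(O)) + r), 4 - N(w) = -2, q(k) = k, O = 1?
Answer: -2200/51 ≈ -43.137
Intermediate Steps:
N(w) = 6 (N(w) = 4 - 1*(-2) = 4 + 2 = 6)
r = -9/10 (r = 2*(-⅕) + 2*(-¼) = -⅖ - ½ = -9/10 ≈ -0.90000)
t(s) = 10/51 (t(s) = 1/(6 - 9/10) = 1/(51/10) = 10/51)
t(-5*(-1 + 2))*(-86 - 134) = 10*(-86 - 134)/51 = (10/51)*(-220) = -2200/51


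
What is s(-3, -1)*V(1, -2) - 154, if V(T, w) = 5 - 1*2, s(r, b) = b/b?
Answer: -151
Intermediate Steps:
s(r, b) = 1
V(T, w) = 3 (V(T, w) = 5 - 2 = 3)
s(-3, -1)*V(1, -2) - 154 = 1*3 - 154 = 3 - 154 = -151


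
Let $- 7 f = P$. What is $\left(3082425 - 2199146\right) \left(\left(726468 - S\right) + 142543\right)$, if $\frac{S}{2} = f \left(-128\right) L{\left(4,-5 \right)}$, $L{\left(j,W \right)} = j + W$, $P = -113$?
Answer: $\frac{5347502674571}{7} \approx 7.6393 \cdot 10^{11}$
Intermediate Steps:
$f = \frac{113}{7}$ ($f = \left(- \frac{1}{7}\right) \left(-113\right) = \frac{113}{7} \approx 16.143$)
$L{\left(j,W \right)} = W + j$
$S = \frac{28928}{7}$ ($S = 2 \cdot \frac{113}{7} \left(-128\right) \left(-5 + 4\right) = 2 \left(\left(- \frac{14464}{7}\right) \left(-1\right)\right) = 2 \cdot \frac{14464}{7} = \frac{28928}{7} \approx 4132.6$)
$\left(3082425 - 2199146\right) \left(\left(726468 - S\right) + 142543\right) = \left(3082425 - 2199146\right) \left(\left(726468 - \frac{28928}{7}\right) + 142543\right) = 883279 \left(\left(726468 - \frac{28928}{7}\right) + 142543\right) = 883279 \left(\frac{5056348}{7} + 142543\right) = 883279 \cdot \frac{6054149}{7} = \frac{5347502674571}{7}$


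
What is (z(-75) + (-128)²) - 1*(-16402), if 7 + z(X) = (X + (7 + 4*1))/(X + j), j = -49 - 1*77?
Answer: 6588643/201 ≈ 32779.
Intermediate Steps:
j = -126 (j = -49 - 77 = -126)
z(X) = -7 + (11 + X)/(-126 + X) (z(X) = -7 + (X + (7 + 4*1))/(X - 126) = -7 + (X + (7 + 4))/(-126 + X) = -7 + (X + 11)/(-126 + X) = -7 + (11 + X)/(-126 + X))
(z(-75) + (-128)²) - 1*(-16402) = ((893 - 6*(-75))/(-126 - 75) + (-128)²) - 1*(-16402) = ((893 + 450)/(-201) + 16384) + 16402 = (-1/201*1343 + 16384) + 16402 = (-1343/201 + 16384) + 16402 = 3291841/201 + 16402 = 6588643/201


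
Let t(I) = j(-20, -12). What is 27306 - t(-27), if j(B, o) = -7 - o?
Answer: 27301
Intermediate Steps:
t(I) = 5 (t(I) = -7 - 1*(-12) = -7 + 12 = 5)
27306 - t(-27) = 27306 - 1*5 = 27306 - 5 = 27301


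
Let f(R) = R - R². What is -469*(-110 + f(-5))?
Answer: 65660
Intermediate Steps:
-469*(-110 + f(-5)) = -469*(-110 - 5*(1 - 1*(-5))) = -469*(-110 - 5*(1 + 5)) = -469*(-110 - 5*6) = -469*(-110 - 30) = -469*(-140) = 65660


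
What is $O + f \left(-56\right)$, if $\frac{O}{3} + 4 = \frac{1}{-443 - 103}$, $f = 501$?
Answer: $- \frac{5108377}{182} \approx -28068.0$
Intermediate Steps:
$O = - \frac{2185}{182}$ ($O = -12 + \frac{3}{-443 - 103} = -12 + \frac{3}{-546} = -12 + 3 \left(- \frac{1}{546}\right) = -12 - \frac{1}{182} = - \frac{2185}{182} \approx -12.005$)
$O + f \left(-56\right) = - \frac{2185}{182} + 501 \left(-56\right) = - \frac{2185}{182} - 28056 = - \frac{5108377}{182}$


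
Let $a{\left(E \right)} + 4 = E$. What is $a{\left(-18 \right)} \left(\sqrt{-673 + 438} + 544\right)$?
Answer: $-11968 - 22 i \sqrt{235} \approx -11968.0 - 337.25 i$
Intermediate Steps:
$a{\left(E \right)} = -4 + E$
$a{\left(-18 \right)} \left(\sqrt{-673 + 438} + 544\right) = \left(-4 - 18\right) \left(\sqrt{-673 + 438} + 544\right) = - 22 \left(\sqrt{-235} + 544\right) = - 22 \left(i \sqrt{235} + 544\right) = - 22 \left(544 + i \sqrt{235}\right) = -11968 - 22 i \sqrt{235}$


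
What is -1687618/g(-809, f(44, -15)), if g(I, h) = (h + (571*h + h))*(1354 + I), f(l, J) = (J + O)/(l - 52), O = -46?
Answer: -13500944/19049385 ≈ -0.70873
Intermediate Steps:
f(l, J) = (-46 + J)/(-52 + l) (f(l, J) = (J - 46)/(l - 52) = (-46 + J)/(-52 + l))
g(I, h) = 573*h*(1354 + I) (g(I, h) = (h + 572*h)*(1354 + I) = (573*h)*(1354 + I) = 573*h*(1354 + I))
-1687618/g(-809, f(44, -15)) = -1687618*(-52 + 44)/(573*(-46 - 15)*(1354 - 809)) = -1687618/(573*(-61/(-8))*545) = -1687618/(573*(-⅛*(-61))*545) = -1687618/(573*(61/8)*545) = -1687618/19049385/8 = -1687618*8/19049385 = -13500944/19049385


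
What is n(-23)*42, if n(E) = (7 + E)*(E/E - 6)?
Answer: 3360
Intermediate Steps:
n(E) = -35 - 5*E (n(E) = (7 + E)*(1 - 6) = (7 + E)*(-5) = -35 - 5*E)
n(-23)*42 = (-35 - 5*(-23))*42 = (-35 + 115)*42 = 80*42 = 3360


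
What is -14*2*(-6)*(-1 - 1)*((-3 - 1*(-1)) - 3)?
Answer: 1680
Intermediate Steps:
-14*2*(-6)*(-1 - 1)*((-3 - 1*(-1)) - 3) = -(-168)*(-2*((-3 + 1) - 3)) = -(-168)*(-2*(-2 - 3)) = -(-168)*(-2*(-5)) = -(-168)*10 = -14*(-120) = 1680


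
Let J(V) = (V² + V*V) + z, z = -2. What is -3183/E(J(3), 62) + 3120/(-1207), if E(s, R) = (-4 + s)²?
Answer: -1430387/57936 ≈ -24.689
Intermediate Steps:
J(V) = -2 + 2*V² (J(V) = (V² + V*V) - 2 = (V² + V²) - 2 = 2*V² - 2 = -2 + 2*V²)
-3183/E(J(3), 62) + 3120/(-1207) = -3183/(-4 + (-2 + 2*3²))² + 3120/(-1207) = -3183/(-4 + (-2 + 2*9))² + 3120*(-1/1207) = -3183/(-4 + (-2 + 18))² - 3120/1207 = -3183/(-4 + 16)² - 3120/1207 = -3183/(12²) - 3120/1207 = -3183/144 - 3120/1207 = -3183*1/144 - 3120/1207 = -1061/48 - 3120/1207 = -1430387/57936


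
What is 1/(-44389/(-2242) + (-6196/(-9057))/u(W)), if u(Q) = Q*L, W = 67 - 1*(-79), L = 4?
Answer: 741161481/14675006029 ≈ 0.050505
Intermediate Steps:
W = 146 (W = 67 + 79 = 146)
u(Q) = 4*Q (u(Q) = Q*4 = 4*Q)
1/(-44389/(-2242) + (-6196/(-9057))/u(W)) = 1/(-44389/(-2242) + (-6196/(-9057))/((4*146))) = 1/(-44389*(-1/2242) - 6196*(-1/9057)/584) = 1/(44389/2242 + (6196/9057)*(1/584)) = 1/(44389/2242 + 1549/1322322) = 1/(14675006029/741161481) = 741161481/14675006029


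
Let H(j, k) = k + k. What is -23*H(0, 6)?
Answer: -276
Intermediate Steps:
H(j, k) = 2*k
-23*H(0, 6) = -46*6 = -23*12 = -276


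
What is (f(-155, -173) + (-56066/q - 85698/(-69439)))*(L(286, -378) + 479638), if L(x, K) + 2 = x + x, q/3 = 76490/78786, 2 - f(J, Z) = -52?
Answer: -24478358138640719712/2655694555 ≈ -9.2173e+9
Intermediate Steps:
f(J, Z) = 54 (f(J, Z) = 2 - 1*(-52) = 2 + 52 = 54)
q = 38245/13131 (q = 3*(76490/78786) = 3*(76490*(1/78786)) = 3*(38245/39393) = 38245/13131 ≈ 2.9126)
L(x, K) = -2 + 2*x (L(x, K) = -2 + (x + x) = -2 + 2*x)
(f(-155, -173) + (-56066/q - 85698/(-69439)))*(L(286, -378) + 479638) = (54 + (-56066/38245/13131 - 85698/(-69439)))*((-2 + 2*286) + 479638) = (54 + (-56066*13131/38245 - 85698*(-1/69439)))*((-2 + 572) + 479638) = (54 + (-736202646/38245 + 85698/69439))*(570 + 479638) = (54 - 51117898015584/2655694555)*480208 = -50974490509614/2655694555*480208 = -24478358138640719712/2655694555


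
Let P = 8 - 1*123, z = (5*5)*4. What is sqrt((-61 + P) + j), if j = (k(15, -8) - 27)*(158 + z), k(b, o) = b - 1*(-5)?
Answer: I*sqrt(1982) ≈ 44.52*I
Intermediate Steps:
z = 100 (z = 25*4 = 100)
P = -115 (P = 8 - 123 = -115)
k(b, o) = 5 + b (k(b, o) = b + 5 = 5 + b)
j = -1806 (j = ((5 + 15) - 27)*(158 + 100) = (20 - 27)*258 = -7*258 = -1806)
sqrt((-61 + P) + j) = sqrt((-61 - 115) - 1806) = sqrt(-176 - 1806) = sqrt(-1982) = I*sqrt(1982)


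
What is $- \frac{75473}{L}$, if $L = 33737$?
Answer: $- \frac{75473}{33737} \approx -2.2371$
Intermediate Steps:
$- \frac{75473}{L} = - \frac{75473}{33737}$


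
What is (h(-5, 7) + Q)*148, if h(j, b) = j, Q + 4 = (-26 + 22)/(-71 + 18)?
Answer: -70004/53 ≈ -1320.8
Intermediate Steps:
Q = -208/53 (Q = -4 + (-26 + 22)/(-71 + 18) = -4 - 4/(-53) = -4 - 4*(-1/53) = -4 + 4/53 = -208/53 ≈ -3.9245)
(h(-5, 7) + Q)*148 = (-5 - 208/53)*148 = -473/53*148 = -70004/53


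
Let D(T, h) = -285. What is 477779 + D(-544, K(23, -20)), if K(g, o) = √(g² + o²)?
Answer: 477494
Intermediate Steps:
477779 + D(-544, K(23, -20)) = 477779 - 285 = 477494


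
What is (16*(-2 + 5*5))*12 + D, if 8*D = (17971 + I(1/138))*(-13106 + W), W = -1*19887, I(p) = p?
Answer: -81817731743/1104 ≈ -7.4110e+7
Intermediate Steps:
W = -19887
D = -81822607007/1104 (D = ((17971 + 1/138)*(-13106 - 19887))/8 = ((17971 + 1/138)*(-32993))/8 = ((2479999/138)*(-32993))/8 = (⅛)*(-81822607007/138) = -81822607007/1104 ≈ -7.4115e+7)
(16*(-2 + 5*5))*12 + D = (16*(-2 + 5*5))*12 - 81822607007/1104 = (16*(-2 + 25))*12 - 81822607007/1104 = (16*23)*12 - 81822607007/1104 = 368*12 - 81822607007/1104 = 4416 - 81822607007/1104 = -81817731743/1104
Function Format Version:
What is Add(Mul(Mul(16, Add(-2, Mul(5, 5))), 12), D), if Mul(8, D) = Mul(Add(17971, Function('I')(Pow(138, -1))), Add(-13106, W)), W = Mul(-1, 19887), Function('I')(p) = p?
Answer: Rational(-81817731743, 1104) ≈ -7.4110e+7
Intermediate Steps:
W = -19887
D = Rational(-81822607007, 1104) (D = Mul(Rational(1, 8), Mul(Add(17971, Pow(138, -1)), Add(-13106, -19887))) = Mul(Rational(1, 8), Mul(Add(17971, Rational(1, 138)), -32993)) = Mul(Rational(1, 8), Mul(Rational(2479999, 138), -32993)) = Mul(Rational(1, 8), Rational(-81822607007, 138)) = Rational(-81822607007, 1104) ≈ -7.4115e+7)
Add(Mul(Mul(16, Add(-2, Mul(5, 5))), 12), D) = Add(Mul(Mul(16, Add(-2, Mul(5, 5))), 12), Rational(-81822607007, 1104)) = Add(Mul(Mul(16, Add(-2, 25)), 12), Rational(-81822607007, 1104)) = Add(Mul(Mul(16, 23), 12), Rational(-81822607007, 1104)) = Add(Mul(368, 12), Rational(-81822607007, 1104)) = Add(4416, Rational(-81822607007, 1104)) = Rational(-81817731743, 1104)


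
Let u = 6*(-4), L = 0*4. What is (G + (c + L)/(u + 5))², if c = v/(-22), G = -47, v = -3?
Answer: 386083201/174724 ≈ 2209.7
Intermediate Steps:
L = 0
u = -24
c = 3/22 (c = -3/(-22) = -3*(-1/22) = 3/22 ≈ 0.13636)
(G + (c + L)/(u + 5))² = (-47 + (3/22 + 0)/(-24 + 5))² = (-47 + (3/22)/(-19))² = (-47 + (3/22)*(-1/19))² = (-47 - 3/418)² = (-19649/418)² = 386083201/174724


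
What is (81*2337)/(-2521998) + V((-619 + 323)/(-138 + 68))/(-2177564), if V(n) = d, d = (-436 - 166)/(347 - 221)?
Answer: -206097141481/2745906026436 ≈ -0.075056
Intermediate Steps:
d = -43/9 (d = -602/126 = -602*1/126 = -43/9 ≈ -4.7778)
V(n) = -43/9
(81*2337)/(-2521998) + V((-619 + 323)/(-138 + 68))/(-2177564) = (81*2337)/(-2521998) - 43/9/(-2177564) = 189297*(-1/2521998) - 43/9*(-1/2177564) = -21033/280222 + 43/19598076 = -206097141481/2745906026436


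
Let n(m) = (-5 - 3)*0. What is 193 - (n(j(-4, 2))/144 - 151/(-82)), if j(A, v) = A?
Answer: 15675/82 ≈ 191.16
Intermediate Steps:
n(m) = 0 (n(m) = -8*0 = 0)
193 - (n(j(-4, 2))/144 - 151/(-82)) = 193 - (0/144 - 151/(-82)) = 193 - (0*(1/144) - 151*(-1/82)) = 193 - (0 + 151/82) = 193 - 1*151/82 = 193 - 151/82 = 15675/82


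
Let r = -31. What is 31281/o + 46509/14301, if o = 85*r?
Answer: -108266122/12561045 ≈ -8.6192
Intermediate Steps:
o = -2635 (o = 85*(-31) = -2635)
31281/o + 46509/14301 = 31281/(-2635) + 46509/14301 = 31281*(-1/2635) + 46509*(1/14301) = -31281/2635 + 15503/4767 = -108266122/12561045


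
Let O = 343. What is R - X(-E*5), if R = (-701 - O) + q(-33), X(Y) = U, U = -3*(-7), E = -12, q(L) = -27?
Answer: -1092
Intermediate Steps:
U = 21
X(Y) = 21
R = -1071 (R = (-701 - 1*343) - 27 = (-701 - 343) - 27 = -1044 - 27 = -1071)
R - X(-E*5) = -1071 - 1*21 = -1071 - 21 = -1092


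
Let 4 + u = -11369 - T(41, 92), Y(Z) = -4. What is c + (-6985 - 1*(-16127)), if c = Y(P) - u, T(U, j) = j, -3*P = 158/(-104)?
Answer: 20603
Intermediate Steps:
P = 79/156 (P = -158/(3*(-104)) = -158*(-1)/(3*104) = -1/3*(-79/52) = 79/156 ≈ 0.50641)
u = -11465 (u = -4 + (-11369 - 1*92) = -4 + (-11369 - 92) = -4 - 11461 = -11465)
c = 11461 (c = -4 - 1*(-11465) = -4 + 11465 = 11461)
c + (-6985 - 1*(-16127)) = 11461 + (-6985 - 1*(-16127)) = 11461 + (-6985 + 16127) = 11461 + 9142 = 20603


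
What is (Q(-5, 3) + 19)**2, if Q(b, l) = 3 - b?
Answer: 729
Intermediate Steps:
(Q(-5, 3) + 19)**2 = ((3 - 1*(-5)) + 19)**2 = ((3 + 5) + 19)**2 = (8 + 19)**2 = 27**2 = 729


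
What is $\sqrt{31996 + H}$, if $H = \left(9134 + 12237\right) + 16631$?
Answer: $\sqrt{69998} \approx 264.57$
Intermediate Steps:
$H = 38002$ ($H = 21371 + 16631 = 38002$)
$\sqrt{31996 + H} = \sqrt{31996 + 38002} = \sqrt{69998}$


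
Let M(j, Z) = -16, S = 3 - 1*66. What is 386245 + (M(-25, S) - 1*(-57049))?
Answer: 443278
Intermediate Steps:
S = -63 (S = 3 - 66 = -63)
386245 + (M(-25, S) - 1*(-57049)) = 386245 + (-16 - 1*(-57049)) = 386245 + (-16 + 57049) = 386245 + 57033 = 443278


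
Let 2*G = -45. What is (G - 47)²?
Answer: 19321/4 ≈ 4830.3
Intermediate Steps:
G = -45/2 (G = (½)*(-45) = -45/2 ≈ -22.500)
(G - 47)² = (-45/2 - 47)² = (-139/2)² = 19321/4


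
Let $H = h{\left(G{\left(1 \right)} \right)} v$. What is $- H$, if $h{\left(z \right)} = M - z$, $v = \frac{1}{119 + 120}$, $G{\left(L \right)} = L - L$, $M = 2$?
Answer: $- \frac{2}{239} \approx -0.0083682$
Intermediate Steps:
$G{\left(L \right)} = 0$
$v = \frac{1}{239} \approx 0.0041841$
$h{\left(z \right)} = 2 - z$
$H = \frac{2}{239}$ ($H = \left(2 - 0\right) \frac{1}{239} = \left(2 + 0\right) \frac{1}{239} = 2 \cdot \frac{1}{239} = \frac{2}{239} \approx 0.0083682$)
$- H = \left(-1\right) \frac{2}{239} = - \frac{2}{239}$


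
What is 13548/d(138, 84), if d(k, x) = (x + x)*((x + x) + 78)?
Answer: 1129/3444 ≈ 0.32782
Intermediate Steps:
d(k, x) = 2*x*(78 + 2*x) (d(k, x) = (2*x)*(2*x + 78) = (2*x)*(78 + 2*x) = 2*x*(78 + 2*x))
13548/d(138, 84) = 13548/((4*84*(39 + 84))) = 13548/((4*84*123)) = 13548/41328 = 13548*(1/41328) = 1129/3444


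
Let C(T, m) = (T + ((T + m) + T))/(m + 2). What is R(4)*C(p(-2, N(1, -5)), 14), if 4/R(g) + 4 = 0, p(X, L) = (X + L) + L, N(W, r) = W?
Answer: -7/8 ≈ -0.87500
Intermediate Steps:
p(X, L) = X + 2*L (p(X, L) = (L + X) + L = X + 2*L)
R(g) = -1 (R(g) = 4/(-4 + 0) = 4/(-4) = 4*(-¼) = -1)
C(T, m) = (m + 3*T)/(2 + m) (C(T, m) = (T + (m + 2*T))/(2 + m) = (m + 3*T)/(2 + m))
R(4)*C(p(-2, N(1, -5)), 14) = -(14 + 3*(-2 + 2*1))/(2 + 14) = -(14 + 3*(-2 + 2))/16 = -(14 + 3*0)/16 = -(14 + 0)/16 = -14/16 = -1*7/8 = -7/8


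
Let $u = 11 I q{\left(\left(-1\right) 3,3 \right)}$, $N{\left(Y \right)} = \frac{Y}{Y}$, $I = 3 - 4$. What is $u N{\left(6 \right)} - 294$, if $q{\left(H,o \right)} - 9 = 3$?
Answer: $-426$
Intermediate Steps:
$I = -1$ ($I = 3 - 4 = -1$)
$q{\left(H,o \right)} = 12$ ($q{\left(H,o \right)} = 9 + 3 = 12$)
$N{\left(Y \right)} = 1$
$u = -132$ ($u = 11 \left(\left(-1\right) 12\right) = 11 \left(-12\right) = -132$)
$u N{\left(6 \right)} - 294 = \left(-132\right) 1 - 294 = -132 - 294 = -426$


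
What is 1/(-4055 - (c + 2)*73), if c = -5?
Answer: -1/3836 ≈ -0.00026069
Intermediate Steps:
1/(-4055 - (c + 2)*73) = 1/(-4055 - (-5 + 2)*73) = 1/(-4055 - 1*(-3)*73) = 1/(-4055 + 3*73) = 1/(-4055 + 219) = 1/(-3836) = -1/3836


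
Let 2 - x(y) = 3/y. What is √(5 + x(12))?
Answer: 3*√3/2 ≈ 2.5981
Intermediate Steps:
x(y) = 2 - 3/y
√(5 + x(12)) = √(5 + (2 - 3/12)) = √(5 + (2 - 3*1/12)) = √(5 + (2 - ¼)) = √(5 + 7/4) = √(27/4) = 3*√3/2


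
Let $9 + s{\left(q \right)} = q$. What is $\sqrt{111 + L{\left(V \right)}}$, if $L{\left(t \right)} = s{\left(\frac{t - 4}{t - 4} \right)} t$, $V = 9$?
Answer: $\sqrt{39} \approx 6.245$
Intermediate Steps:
$s{\left(q \right)} = -9 + q$
$L{\left(t \right)} = - 8 t$ ($L{\left(t \right)} = \left(-9 + \frac{t - 4}{t - 4}\right) t = \left(-9 + \frac{-4 + t}{-4 + t}\right) t = \left(-9 + 1\right) t = - 8 t$)
$\sqrt{111 + L{\left(V \right)}} = \sqrt{111 - 72} = \sqrt{39}$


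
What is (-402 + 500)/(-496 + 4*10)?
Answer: -49/228 ≈ -0.21491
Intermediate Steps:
(-402 + 500)/(-496 + 4*10) = 98/(-496 + 40) = 98/(-456) = 98*(-1/456) = -49/228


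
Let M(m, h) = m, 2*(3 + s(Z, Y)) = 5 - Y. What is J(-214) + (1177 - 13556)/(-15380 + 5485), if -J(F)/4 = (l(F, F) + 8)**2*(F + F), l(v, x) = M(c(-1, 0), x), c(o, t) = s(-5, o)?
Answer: 1084187739/9895 ≈ 1.0957e+5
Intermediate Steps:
s(Z, Y) = -1/2 - Y/2 (s(Z, Y) = -3 + (5 - Y)/2 = -3 + (5/2 - Y/2) = -1/2 - Y/2)
c(o, t) = -1/2 - o/2
l(v, x) = 0 (l(v, x) = -1/2 - 1/2*(-1) = -1/2 + 1/2 = 0)
J(F) = -512*F (J(F) = -4*(0 + 8)**2*(F + F) = -4*8**2*2*F = -256*2*F = -512*F)
J(-214) + (1177 - 13556)/(-15380 + 5485) = -512*(-214) + (1177 - 13556)/(-15380 + 5485) = 109568 - 12379/(-9895) = 109568 - 12379*(-1/9895) = 109568 + 12379/9895 = 1084187739/9895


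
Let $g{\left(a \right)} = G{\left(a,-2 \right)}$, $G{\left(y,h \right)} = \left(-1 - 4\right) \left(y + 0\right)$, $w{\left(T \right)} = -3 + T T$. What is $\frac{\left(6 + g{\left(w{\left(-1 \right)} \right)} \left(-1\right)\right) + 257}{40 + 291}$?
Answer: $\frac{253}{331} \approx 0.76435$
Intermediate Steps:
$w{\left(T \right)} = -3 + T^{2}$
$G{\left(y,h \right)} = - 5 y$
$g{\left(a \right)} = - 5 a$
$\frac{\left(6 + g{\left(w{\left(-1 \right)} \right)} \left(-1\right)\right) + 257}{40 + 291} = \frac{\left(6 + - 5 \left(-3 + \left(-1\right)^{2}\right) \left(-1\right)\right) + 257}{40 + 291} = \frac{\left(6 + - 5 \left(-3 + 1\right) \left(-1\right)\right) + 257}{331} = \left(\left(6 + \left(-5\right) \left(-2\right) \left(-1\right)\right) + 257\right) \frac{1}{331} = \left(\left(6 + 10 \left(-1\right)\right) + 257\right) \frac{1}{331} = \left(\left(6 - 10\right) + 257\right) \frac{1}{331} = \left(-4 + 257\right) \frac{1}{331} = 253 \cdot \frac{1}{331} = \frac{253}{331}$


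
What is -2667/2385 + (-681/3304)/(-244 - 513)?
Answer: -2222961397/1988396760 ≈ -1.1180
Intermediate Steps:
-2667/2385 + (-681/3304)/(-244 - 513) = -2667*1/2385 - 681*1/3304/(-757) = -889/795 - 681/3304*(-1/757) = -889/795 + 681/2501128 = -2222961397/1988396760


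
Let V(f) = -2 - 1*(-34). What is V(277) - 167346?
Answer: -167314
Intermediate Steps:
V(f) = 32 (V(f) = -2 + 34 = 32)
V(277) - 167346 = 32 - 167346 = -167314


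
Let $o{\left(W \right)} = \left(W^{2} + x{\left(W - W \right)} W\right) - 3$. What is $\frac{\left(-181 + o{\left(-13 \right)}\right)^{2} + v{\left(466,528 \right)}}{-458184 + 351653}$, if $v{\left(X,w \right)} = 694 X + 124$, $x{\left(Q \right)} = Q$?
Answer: $- \frac{323753}{106531} \approx -3.0391$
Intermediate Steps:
$o{\left(W \right)} = -3 + W^{2}$ ($o{\left(W \right)} = \left(W^{2} + \left(W - W\right) W\right) - 3 = \left(W^{2} + 0 W\right) - 3 = \left(W^{2} + 0\right) - 3 = W^{2} - 3 = -3 + W^{2}$)
$v{\left(X,w \right)} = 124 + 694 X$
$\frac{\left(-181 + o{\left(-13 \right)}\right)^{2} + v{\left(466,528 \right)}}{-458184 + 351653} = \frac{\left(-181 - \left(3 - \left(-13\right)^{2}\right)\right)^{2} + \left(124 + 694 \cdot 466\right)}{-458184 + 351653} = \frac{\left(-181 + \left(-3 + 169\right)\right)^{2} + \left(124 + 323404\right)}{-106531} = \left(\left(-181 + 166\right)^{2} + 323528\right) \left(- \frac{1}{106531}\right) = \left(\left(-15\right)^{2} + 323528\right) \left(- \frac{1}{106531}\right) = \left(225 + 323528\right) \left(- \frac{1}{106531}\right) = 323753 \left(- \frac{1}{106531}\right) = - \frac{323753}{106531}$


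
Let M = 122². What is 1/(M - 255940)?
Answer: -1/241056 ≈ -4.1484e-6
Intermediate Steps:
M = 14884
1/(M - 255940) = 1/(14884 - 255940) = 1/(-241056) = -1/241056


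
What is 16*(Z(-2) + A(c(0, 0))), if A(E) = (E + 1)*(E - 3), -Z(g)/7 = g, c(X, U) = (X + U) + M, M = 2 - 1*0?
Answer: 176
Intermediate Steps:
M = 2 (M = 2 + 0 = 2)
c(X, U) = 2 + U + X (c(X, U) = (X + U) + 2 = (U + X) + 2 = 2 + U + X)
Z(g) = -7*g
A(E) = (1 + E)*(-3 + E)
16*(Z(-2) + A(c(0, 0))) = 16*(-7*(-2) + (-3 + (2 + 0 + 0)**2 - 2*(2 + 0 + 0))) = 16*(14 + (-3 + 2**2 - 2*2)) = 16*(14 + (-3 + 4 - 4)) = 16*(14 - 3) = 16*11 = 176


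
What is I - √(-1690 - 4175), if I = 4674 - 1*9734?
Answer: -5060 - I*√5865 ≈ -5060.0 - 76.583*I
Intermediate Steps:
I = -5060 (I = 4674 - 9734 = -5060)
I - √(-1690 - 4175) = -5060 - √(-1690 - 4175) = -5060 - √(-5865) = -5060 - I*√5865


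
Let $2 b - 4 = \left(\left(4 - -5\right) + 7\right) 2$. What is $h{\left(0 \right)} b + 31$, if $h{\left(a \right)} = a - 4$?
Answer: $-41$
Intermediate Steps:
$h{\left(a \right)} = -4 + a$
$b = 18$ ($b = 2 + \frac{\left(\left(4 - -5\right) + 7\right) 2}{2} = 2 + \frac{\left(\left(4 + 5\right) + 7\right) 2}{2} = 2 + \frac{\left(9 + 7\right) 2}{2} = 2 + \frac{16 \cdot 2}{2} = 2 + \frac{1}{2} \cdot 32 = 2 + 16 = 18$)
$h{\left(0 \right)} b + 31 = \left(-4 + 0\right) 18 + 31 = \left(-4\right) 18 + 31 = -72 + 31 = -41$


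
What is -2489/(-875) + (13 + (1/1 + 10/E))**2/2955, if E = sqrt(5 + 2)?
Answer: 1507799/517125 + 8*sqrt(7)/591 ≈ 2.9515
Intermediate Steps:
E = sqrt(7) ≈ 2.6458
-2489/(-875) + (13 + (1/1 + 10/E))**2/2955 = -2489/(-875) + (13 + (1/1 + 10/(sqrt(7))))**2/2955 = -2489*(-1/875) + (13 + (1*1 + 10*(sqrt(7)/7)))**2*(1/2955) = 2489/875 + (13 + (1 + 10*sqrt(7)/7))**2*(1/2955) = 2489/875 + (14 + 10*sqrt(7)/7)**2*(1/2955) = 2489/875 + (14 + 10*sqrt(7)/7)**2/2955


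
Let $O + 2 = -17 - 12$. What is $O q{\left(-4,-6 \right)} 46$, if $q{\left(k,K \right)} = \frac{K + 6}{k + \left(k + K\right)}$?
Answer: $0$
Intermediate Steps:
$q{\left(k,K \right)} = \frac{6 + K}{K + 2 k}$ ($q{\left(k,K \right)} = \frac{6 + K}{k + \left(K + k\right)} = \frac{6 + K}{K + 2 k}$)
$O = -31$ ($O = -2 - 29 = -31$)
$O q{\left(-4,-6 \right)} 46 = - 31 \frac{6 - 6}{-6 + 2 \left(-4\right)} 46 = - 31 \frac{1}{-6 - 8} \cdot 0 \cdot 46 = - 31 \frac{1}{-14} \cdot 0 \cdot 46 = - 31 \left(\left(- \frac{1}{14}\right) 0\right) 46 = \left(-31\right) 0 \cdot 46 = 0 \cdot 46 = 0$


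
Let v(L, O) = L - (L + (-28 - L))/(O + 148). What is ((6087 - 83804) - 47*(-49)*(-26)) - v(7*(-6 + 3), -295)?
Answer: -2889050/21 ≈ -1.3757e+5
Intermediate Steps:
v(L, O) = L + 28/(148 + O) (v(L, O) = L - (-28)/(148 + O) = L + 28/(148 + O))
((6087 - 83804) - 47*(-49)*(-26)) - v(7*(-6 + 3), -295) = ((6087 - 83804) - 47*(-49)*(-26)) - (28 + 148*(7*(-6 + 3)) + (7*(-6 + 3))*(-295))/(148 - 295) = (-77717 + 2303*(-26)) - (28 + 148*(7*(-3)) + (7*(-3))*(-295))/(-147) = (-77717 - 59878) - (-1)*(28 + 148*(-21) - 21*(-295))/147 = -137595 - (-1)*(28 - 3108 + 6195)/147 = -137595 - (-1)*3115/147 = -137595 - 1*(-445/21) = -137595 + 445/21 = -2889050/21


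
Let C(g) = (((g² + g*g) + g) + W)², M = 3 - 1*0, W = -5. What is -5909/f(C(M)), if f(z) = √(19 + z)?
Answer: -5909*√11/55 ≈ -356.33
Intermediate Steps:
M = 3 (M = 3 + 0 = 3)
C(g) = (-5 + g + 2*g²)² (C(g) = (((g² + g*g) + g) - 5)² = (((g² + g²) + g) - 5)² = ((2*g² + g) - 5)² = ((g + 2*g²) - 5)² = (-5 + g + 2*g²)²)
-5909/f(C(M)) = -5909/√(19 + (-5 + 3 + 2*3²)²) = -5909/√(19 + (-5 + 3 + 2*9)²) = -5909/√(19 + (-5 + 3 + 18)²) = -5909/√(19 + 16²) = -5909/√(19 + 256) = -5909*√11/55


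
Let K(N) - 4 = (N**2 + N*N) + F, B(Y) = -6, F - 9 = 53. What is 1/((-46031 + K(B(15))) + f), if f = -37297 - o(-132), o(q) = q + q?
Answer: -1/82926 ≈ -1.2059e-5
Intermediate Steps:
F = 62 (F = 9 + 53 = 62)
o(q) = 2*q
K(N) = 66 + 2*N**2 (K(N) = 4 + ((N**2 + N*N) + 62) = 4 + ((N**2 + N**2) + 62) = 4 + (2*N**2 + 62) = 4 + (62 + 2*N**2) = 66 + 2*N**2)
f = -37033 (f = -37297 - 2*(-132) = -37297 - 1*(-264) = -37297 + 264 = -37033)
1/((-46031 + K(B(15))) + f) = 1/((-46031 + (66 + 2*(-6)**2)) - 37033) = 1/((-46031 + (66 + 2*36)) - 37033) = 1/((-46031 + (66 + 72)) - 37033) = 1/((-46031 + 138) - 37033) = 1/(-45893 - 37033) = 1/(-82926) = -1/82926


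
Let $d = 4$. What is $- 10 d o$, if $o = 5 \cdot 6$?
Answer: $-1200$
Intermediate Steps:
$o = 30$
$- 10 d o = \left(-10\right) 4 \cdot 30 = \left(-40\right) 30 = -1200$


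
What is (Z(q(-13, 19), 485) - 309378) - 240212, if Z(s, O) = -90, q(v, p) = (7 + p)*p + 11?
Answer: -549680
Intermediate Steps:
q(v, p) = 11 + p*(7 + p) (q(v, p) = p*(7 + p) + 11 = 11 + p*(7 + p))
(Z(q(-13, 19), 485) - 309378) - 240212 = (-90 - 309378) - 240212 = -309468 - 240212 = -549680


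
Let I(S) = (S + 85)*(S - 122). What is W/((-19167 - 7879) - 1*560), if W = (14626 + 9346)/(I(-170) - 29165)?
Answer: 11986/59974035 ≈ 0.00019985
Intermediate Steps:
I(S) = (-122 + S)*(85 + S) (I(S) = (85 + S)*(-122 + S) = (-122 + S)*(85 + S))
W = -23972/4345 (W = (14626 + 9346)/((-10370 + (-170)**2 - 37*(-170)) - 29165) = 23972/((-10370 + 28900 + 6290) - 29165) = 23972/(24820 - 29165) = 23972/(-4345) = 23972*(-1/4345) = -23972/4345 ≈ -5.5171)
W/((-19167 - 7879) - 1*560) = -23972/(4345*((-19167 - 7879) - 1*560)) = -23972/(4345*(-27046 - 560)) = -23972/4345/(-27606) = -23972/4345*(-1/27606) = 11986/59974035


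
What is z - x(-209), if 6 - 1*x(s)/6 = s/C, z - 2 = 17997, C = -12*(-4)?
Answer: 143495/8 ≈ 17937.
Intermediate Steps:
C = 48
z = 17999 (z = 2 + 17997 = 17999)
x(s) = 36 - s/8 (x(s) = 36 - 6*s/48 = 36 - s/8)
z - x(-209) = 17999 - (36 - ⅛*(-209)) = 17999 - (36 + 209/8) = 17999 - 1*497/8 = 17999 - 497/8 = 143495/8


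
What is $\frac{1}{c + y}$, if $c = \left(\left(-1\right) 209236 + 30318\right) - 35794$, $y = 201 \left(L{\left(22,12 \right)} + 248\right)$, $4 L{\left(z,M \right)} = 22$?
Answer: $- \frac{2}{327517} \approx -6.1066 \cdot 10^{-6}$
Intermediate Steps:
$L{\left(z,M \right)} = \frac{11}{2}$ ($L{\left(z,M \right)} = \frac{1}{4} \cdot 22 = \frac{11}{2}$)
$y = \frac{101907}{2}$ ($y = 201 \left(\frac{11}{2} + 248\right) = 201 \cdot \frac{507}{2} = \frac{101907}{2} \approx 50954.0$)
$c = -214712$ ($c = \left(-209236 + 30318\right) - 35794 = -178918 - 35794 = -214712$)
$\frac{1}{c + y} = \frac{1}{-214712 + \frac{101907}{2}} = \frac{1}{- \frac{327517}{2}} = - \frac{2}{327517}$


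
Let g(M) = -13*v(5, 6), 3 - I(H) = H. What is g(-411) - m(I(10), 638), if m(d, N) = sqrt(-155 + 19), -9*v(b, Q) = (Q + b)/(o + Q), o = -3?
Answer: 143/27 - 2*I*sqrt(34) ≈ 5.2963 - 11.662*I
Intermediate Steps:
I(H) = 3 - H
v(b, Q) = -(Q + b)/(9*(-3 + Q))
m(d, N) = 2*I*sqrt(34) (m(d, N) = sqrt(-136) = 2*I*sqrt(34))
g(M) = 143/27 (g(M) = -13*(-1*6 - 1*5)/(9*(-3 + 6)) = -13*(-6 - 5)/(9*3) = -13*(-11)/(9*3) = -13*(-11/27) = 143/27)
g(-411) - m(I(10), 638) = 143/27 - 2*I*sqrt(34)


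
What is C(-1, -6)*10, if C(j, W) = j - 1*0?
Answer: -10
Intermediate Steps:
C(j, W) = j (C(j, W) = j + 0 = j)
C(-1, -6)*10 = -1*10 = -10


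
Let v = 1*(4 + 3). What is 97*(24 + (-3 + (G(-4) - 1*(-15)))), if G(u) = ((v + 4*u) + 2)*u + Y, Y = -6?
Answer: 5626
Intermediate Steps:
v = 7 (v = 1*7 = 7)
G(u) = -6 + u*(9 + 4*u) (G(u) = ((7 + 4*u) + 2)*u - 6 = (9 + 4*u)*u - 6 = u*(9 + 4*u) - 6 = -6 + u*(9 + 4*u))
97*(24 + (-3 + (G(-4) - 1*(-15)))) = 97*(24 + (-3 + ((-6 + 4*(-4)² + 9*(-4)) - 1*(-15)))) = 97*(24 + (-3 + ((-6 + 4*16 - 36) + 15))) = 97*(24 + (-3 + ((-6 + 64 - 36) + 15))) = 97*(24 + (-3 + (22 + 15))) = 97*(24 + (-3 + 37)) = 97*(24 + 34) = 97*58 = 5626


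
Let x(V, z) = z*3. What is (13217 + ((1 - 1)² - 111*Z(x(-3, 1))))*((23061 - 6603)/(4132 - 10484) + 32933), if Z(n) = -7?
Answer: 731795092063/1588 ≈ 4.6083e+8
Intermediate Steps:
x(V, z) = 3*z
(13217 + ((1 - 1)² - 111*Z(x(-3, 1))))*((23061 - 6603)/(4132 - 10484) + 32933) = (13217 + ((1 - 1)² - 111*(-7)))*((23061 - 6603)/(4132 - 10484) + 32933) = (13217 + (0² + 777))*(16458/(-6352) + 32933) = (13217 + (0 + 777))*(16458*(-1/6352) + 32933) = (13217 + 777)*(-8229/3176 + 32933) = 13994*(104586979/3176) = 731795092063/1588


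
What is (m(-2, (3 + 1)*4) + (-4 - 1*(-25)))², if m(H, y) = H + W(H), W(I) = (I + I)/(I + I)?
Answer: 400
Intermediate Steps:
W(I) = 1 (W(I) = (2*I)/((2*I)) = (2*I)*(1/(2*I)) = 1)
m(H, y) = 1 + H (m(H, y) = H + 1 = 1 + H)
(m(-2, (3 + 1)*4) + (-4 - 1*(-25)))² = ((1 - 2) + (-4 - 1*(-25)))² = (-1 + (-4 + 25))² = (-1 + 21)² = 20² = 400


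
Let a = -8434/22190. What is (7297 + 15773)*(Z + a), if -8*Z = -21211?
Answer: 542842426863/8876 ≈ 6.1158e+7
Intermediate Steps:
Z = 21211/8 (Z = -⅛*(-21211) = 21211/8 ≈ 2651.4)
a = -4217/11095 (a = -8434*1/22190 = -4217/11095 ≈ -0.38008)
(7297 + 15773)*(Z + a) = (7297 + 15773)*(21211/8 - 4217/11095) = 23070*(235302309/88760) = 542842426863/8876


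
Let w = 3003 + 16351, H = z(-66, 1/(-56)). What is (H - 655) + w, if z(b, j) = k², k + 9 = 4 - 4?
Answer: 18780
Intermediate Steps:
k = -9 (k = -9 + (4 - 4) = -9 + 0 = -9)
z(b, j) = 81 (z(b, j) = (-9)² = 81)
H = 81
w = 19354
(H - 655) + w = (81 - 655) + 19354 = -574 + 19354 = 18780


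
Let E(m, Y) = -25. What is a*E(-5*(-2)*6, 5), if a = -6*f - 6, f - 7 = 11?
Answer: 2850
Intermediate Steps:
f = 18 (f = 7 + 11 = 18)
a = -114 (a = -6*18 - 6 = -108 - 6 = -114)
a*E(-5*(-2)*6, 5) = -114*(-25) = 2850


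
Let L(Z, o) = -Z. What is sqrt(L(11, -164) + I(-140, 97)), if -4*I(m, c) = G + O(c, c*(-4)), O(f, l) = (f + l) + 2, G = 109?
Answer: sqrt(34) ≈ 5.8309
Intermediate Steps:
O(f, l) = 2 + f + l
I(m, c) = -111/4 + 3*c/4 (I(m, c) = -(109 + (2 + c + c*(-4)))/4 = -(109 + (2 + c - 4*c))/4 = -(109 + (2 - 3*c))/4 = -(111 - 3*c)/4 = -111/4 + 3*c/4)
sqrt(L(11, -164) + I(-140, 97)) = sqrt(-1*11 + (-111/4 + (3/4)*97)) = sqrt(-11 + (-111/4 + 291/4)) = sqrt(-11 + 45) = sqrt(34)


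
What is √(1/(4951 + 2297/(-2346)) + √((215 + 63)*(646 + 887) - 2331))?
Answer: √(27243509154 + 134855939337001*√423843)/11612749 ≈ 25.515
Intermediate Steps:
√(1/(4951 + 2297/(-2346)) + √((215 + 63)*(646 + 887) - 2331)) = √(1/(4951 + 2297*(-1/2346)) + √(278*1533 - 2331)) = √(1/(4951 - 2297/2346) + √(426174 - 2331)) = √(1/(11612749/2346) + √423843) = √(2346/11612749 + √423843)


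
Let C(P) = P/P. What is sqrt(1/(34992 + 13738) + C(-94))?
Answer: sqrt(2374661630)/48730 ≈ 1.0000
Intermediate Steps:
C(P) = 1
sqrt(1/(34992 + 13738) + C(-94)) = sqrt(1/(34992 + 13738) + 1) = sqrt(1/48730 + 1) = sqrt(48731/48730) = sqrt(2374661630)/48730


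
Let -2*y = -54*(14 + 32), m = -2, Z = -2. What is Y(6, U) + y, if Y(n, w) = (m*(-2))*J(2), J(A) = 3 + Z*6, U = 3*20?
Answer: 1206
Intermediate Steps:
U = 60
y = 1242 (y = -(-27)*(14 + 32) = -(-27)*46 = -1/2*(-2484) = 1242)
J(A) = -9 (J(A) = 3 - 2*6 = 3 - 12 = -9)
Y(n, w) = -36 (Y(n, w) = -2*(-2)*(-9) = 4*(-9) = -36)
Y(6, U) + y = -36 + 1242 = 1206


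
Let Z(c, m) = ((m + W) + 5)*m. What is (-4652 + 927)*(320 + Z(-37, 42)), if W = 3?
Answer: -9014500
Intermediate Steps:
Z(c, m) = m*(8 + m) (Z(c, m) = ((m + 3) + 5)*m = ((3 + m) + 5)*m = (8 + m)*m = m*(8 + m))
(-4652 + 927)*(320 + Z(-37, 42)) = (-4652 + 927)*(320 + 42*(8 + 42)) = -3725*(320 + 42*50) = -3725*(320 + 2100) = -3725*2420 = -9014500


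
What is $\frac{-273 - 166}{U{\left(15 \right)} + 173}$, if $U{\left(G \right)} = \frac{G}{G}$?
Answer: $- \frac{439}{174} \approx -2.523$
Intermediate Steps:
$U{\left(G \right)} = 1$
$\frac{-273 - 166}{U{\left(15 \right)} + 173} = \frac{-273 - 166}{1 + 173} = - \frac{439}{174}$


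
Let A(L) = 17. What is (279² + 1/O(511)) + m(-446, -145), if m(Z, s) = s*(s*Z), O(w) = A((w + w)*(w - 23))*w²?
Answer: -41280162711612/4439057 ≈ -9.2993e+6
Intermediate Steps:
O(w) = 17*w²
m(Z, s) = Z*s² (m(Z, s) = s*(Z*s) = Z*s²)
(279² + 1/O(511)) + m(-446, -145) = (279² + 1/(17*511²)) - 446*(-145)² = (77841 + 1/(17*261121)) - 446*21025 = (77841 + 1/4439057) - 9377150 = 345540635938/4439057 - 9377150 = -41280162711612/4439057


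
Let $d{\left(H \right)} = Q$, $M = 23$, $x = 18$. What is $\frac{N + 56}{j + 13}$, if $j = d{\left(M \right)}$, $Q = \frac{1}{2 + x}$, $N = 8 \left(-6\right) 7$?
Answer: $- \frac{5600}{261} \approx -21.456$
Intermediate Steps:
$N = -336$ ($N = \left(-48\right) 7 = -336$)
$Q = \frac{1}{20}$ ($Q = \frac{1}{2 + 18} = \frac{1}{20} \approx 0.05$)
$d{\left(H \right)} = \frac{1}{20}$
$j = \frac{1}{20} \approx 0.05$
$\frac{N + 56}{j + 13} = \frac{-336 + 56}{\frac{1}{20} + 13} = - \frac{280}{\frac{261}{20}} = \left(-280\right) \frac{20}{261} = - \frac{5600}{261}$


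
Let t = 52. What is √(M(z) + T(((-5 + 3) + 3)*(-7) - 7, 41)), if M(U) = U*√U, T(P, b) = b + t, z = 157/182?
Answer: √(3080532 + 157*√28574)/182 ≈ 9.6851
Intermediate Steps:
z = 157/182 (z = 157*(1/182) = 157/182 ≈ 0.86264)
T(P, b) = 52 + b (T(P, b) = b + 52 = 52 + b)
M(U) = U^(3/2)
√(M(z) + T(((-5 + 3) + 3)*(-7) - 7, 41)) = √((157/182)^(3/2) + (52 + 41)) = √(157*√28574/33124 + 93) = √(93 + 157*√28574/33124)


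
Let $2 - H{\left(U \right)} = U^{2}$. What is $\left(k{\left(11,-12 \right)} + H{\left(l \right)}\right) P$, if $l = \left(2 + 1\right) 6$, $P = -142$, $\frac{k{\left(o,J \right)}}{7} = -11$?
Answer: $56658$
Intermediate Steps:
$k{\left(o,J \right)} = -77$ ($k{\left(o,J \right)} = 7 \left(-11\right) = -77$)
$l = 18$ ($l = 3 \cdot 6 = 18$)
$H{\left(U \right)} = 2 - U^{2}$
$\left(k{\left(11,-12 \right)} + H{\left(l \right)}\right) P = \left(-77 + \left(2 - 18^{2}\right)\right) \left(-142\right) = \left(-77 + \left(2 - 324\right)\right) \left(-142\right) = \left(-77 - 322\right) \left(-142\right) = \left(-399\right) \left(-142\right) = 56658$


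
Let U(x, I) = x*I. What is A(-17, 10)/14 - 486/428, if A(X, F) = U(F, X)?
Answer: -19891/1498 ≈ -13.278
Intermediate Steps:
U(x, I) = I*x
A(X, F) = F*X (A(X, F) = X*F = F*X)
A(-17, 10)/14 - 486/428 = (10*(-17))/14 - 486/428 = -170*1/14 - 486*1/428 = -85/7 - 243/214 = -19891/1498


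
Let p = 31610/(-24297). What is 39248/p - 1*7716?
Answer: -598755708/15805 ≈ -37884.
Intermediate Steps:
p = -31610/24297 (p = 31610*(-1/24297) = -31610/24297 ≈ -1.3010)
39248/p - 1*7716 = 39248/(-31610/24297) - 1*7716 = 39248*(-24297/31610) - 7716 = -476804328/15805 - 7716 = -598755708/15805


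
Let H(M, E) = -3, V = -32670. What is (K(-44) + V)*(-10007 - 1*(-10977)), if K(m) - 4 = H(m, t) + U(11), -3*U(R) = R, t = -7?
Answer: -95077460/3 ≈ -3.1692e+7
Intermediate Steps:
U(R) = -R/3
K(m) = -8/3 (K(m) = 4 + (-3 - ⅓*11) = 4 + (-3 - 11/3) = 4 - 20/3 = -8/3)
(K(-44) + V)*(-10007 - 1*(-10977)) = (-8/3 - 32670)*(-10007 - 1*(-10977)) = -98018*(-10007 + 10977)/3 = -98018/3*970 = -95077460/3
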